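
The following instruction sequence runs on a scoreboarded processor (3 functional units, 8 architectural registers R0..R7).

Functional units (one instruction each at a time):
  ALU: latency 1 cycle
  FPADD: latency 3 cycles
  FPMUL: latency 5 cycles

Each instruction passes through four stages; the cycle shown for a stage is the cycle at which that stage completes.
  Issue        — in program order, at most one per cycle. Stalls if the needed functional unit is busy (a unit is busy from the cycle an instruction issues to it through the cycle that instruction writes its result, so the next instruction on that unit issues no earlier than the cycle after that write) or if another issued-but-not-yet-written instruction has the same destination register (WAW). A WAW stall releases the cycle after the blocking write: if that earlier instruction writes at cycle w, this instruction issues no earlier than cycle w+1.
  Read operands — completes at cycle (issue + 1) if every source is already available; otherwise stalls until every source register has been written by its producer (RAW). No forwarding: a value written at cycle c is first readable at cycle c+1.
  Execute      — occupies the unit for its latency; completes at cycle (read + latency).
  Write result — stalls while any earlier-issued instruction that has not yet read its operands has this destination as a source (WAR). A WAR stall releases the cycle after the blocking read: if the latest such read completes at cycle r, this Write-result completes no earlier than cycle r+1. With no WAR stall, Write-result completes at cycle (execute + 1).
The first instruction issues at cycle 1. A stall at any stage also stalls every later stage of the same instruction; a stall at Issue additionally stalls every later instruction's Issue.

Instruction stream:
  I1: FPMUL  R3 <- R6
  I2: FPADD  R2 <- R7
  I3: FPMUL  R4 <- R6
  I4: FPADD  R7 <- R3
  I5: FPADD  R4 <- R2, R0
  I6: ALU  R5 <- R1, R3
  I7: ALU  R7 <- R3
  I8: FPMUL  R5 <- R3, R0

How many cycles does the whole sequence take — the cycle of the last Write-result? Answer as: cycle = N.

1) issue 1, read 2, done 7, write 8
2) issue 2, read 3, done 6, write 7
3) issue 9, read 10, done 15, write 16  <struct: FPMUL busy until I1 writes@8>
4) issue 10, read 11, done 14, write 15
5) issue 17, read 18, done 21, write 22  <WAW R4: wait I3 write@16>
6) issue 18, read 19, done 20, write 21
7) issue 22, read 23, done 24, write 25  <struct: ALU busy until I6 writes@21>
8) issue 23, read 24, done 29, write 30

cycle = 30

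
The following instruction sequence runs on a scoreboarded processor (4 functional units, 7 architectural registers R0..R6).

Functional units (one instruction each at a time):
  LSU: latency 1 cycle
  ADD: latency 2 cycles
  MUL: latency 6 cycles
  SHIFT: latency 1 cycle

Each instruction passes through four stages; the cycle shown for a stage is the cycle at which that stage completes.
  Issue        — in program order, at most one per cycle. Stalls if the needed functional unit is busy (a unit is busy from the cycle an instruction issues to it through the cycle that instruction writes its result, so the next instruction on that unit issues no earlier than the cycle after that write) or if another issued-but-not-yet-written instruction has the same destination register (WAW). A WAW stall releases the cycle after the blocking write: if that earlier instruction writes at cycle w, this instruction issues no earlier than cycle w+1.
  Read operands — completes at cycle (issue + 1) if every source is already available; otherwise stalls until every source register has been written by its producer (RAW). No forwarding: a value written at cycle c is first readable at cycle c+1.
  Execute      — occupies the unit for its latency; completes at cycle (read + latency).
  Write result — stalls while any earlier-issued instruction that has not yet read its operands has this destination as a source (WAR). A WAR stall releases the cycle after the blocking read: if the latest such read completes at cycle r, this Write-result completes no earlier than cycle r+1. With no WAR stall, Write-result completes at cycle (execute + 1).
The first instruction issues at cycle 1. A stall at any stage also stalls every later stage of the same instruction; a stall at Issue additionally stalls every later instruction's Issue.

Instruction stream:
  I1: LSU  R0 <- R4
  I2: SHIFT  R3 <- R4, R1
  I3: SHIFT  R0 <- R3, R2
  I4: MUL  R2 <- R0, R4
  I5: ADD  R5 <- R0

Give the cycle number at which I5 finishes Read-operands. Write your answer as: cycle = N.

I1  is:1  ro:2  ex:3  wr:4
I2  is:2  ro:3  ex:4  wr:5
I3  is:6  ro:7  ex:8  wr:9  — struct: SHIFT busy until I2 writes@5
I4  is:7  ro:10  ex:16  wr:17  — RAW R0: wait I3 write@9
I5  is:8  ro:10  ex:12  wr:13  — RAW R0: wait I3 write@9

cycle = 10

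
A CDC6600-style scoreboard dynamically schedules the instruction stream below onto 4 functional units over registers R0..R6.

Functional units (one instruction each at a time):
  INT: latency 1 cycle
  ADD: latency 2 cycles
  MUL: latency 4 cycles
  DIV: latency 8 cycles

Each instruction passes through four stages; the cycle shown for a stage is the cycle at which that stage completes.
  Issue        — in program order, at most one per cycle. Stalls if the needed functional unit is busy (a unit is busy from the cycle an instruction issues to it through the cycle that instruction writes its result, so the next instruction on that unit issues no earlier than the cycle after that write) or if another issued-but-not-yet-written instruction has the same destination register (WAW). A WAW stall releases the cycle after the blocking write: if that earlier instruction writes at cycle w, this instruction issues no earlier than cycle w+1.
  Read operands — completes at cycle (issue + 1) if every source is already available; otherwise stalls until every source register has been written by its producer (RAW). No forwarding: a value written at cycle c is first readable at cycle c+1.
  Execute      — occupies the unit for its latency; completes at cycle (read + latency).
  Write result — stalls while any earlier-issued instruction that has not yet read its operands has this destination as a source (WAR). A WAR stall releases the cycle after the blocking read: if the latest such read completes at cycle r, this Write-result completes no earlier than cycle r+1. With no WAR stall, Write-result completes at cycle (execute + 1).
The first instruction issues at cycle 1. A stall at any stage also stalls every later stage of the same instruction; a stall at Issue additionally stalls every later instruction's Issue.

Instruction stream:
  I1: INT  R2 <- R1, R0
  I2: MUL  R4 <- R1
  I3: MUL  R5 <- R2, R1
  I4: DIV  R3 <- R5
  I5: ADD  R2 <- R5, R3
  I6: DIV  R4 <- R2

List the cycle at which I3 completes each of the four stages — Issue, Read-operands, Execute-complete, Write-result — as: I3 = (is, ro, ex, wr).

I1: IS=1 RO=2 EX=3 WR=4
I2: IS=2 RO=3 EX=7 WR=8
I3: IS=9 RO=10 EX=14 WR=15  [struct: MUL busy until I2 writes@8]
I4: IS=10 RO=16 EX=24 WR=25  [RAW R5: wait I3 write@15]
I5: IS=11 RO=26 EX=28 WR=29  [RAW R3: wait I4 write@25]
I6: IS=26 RO=30 EX=38 WR=39  [struct: DIV busy until I4 writes@25; RAW R2: wait I5 write@29]

I3 = (9, 10, 14, 15)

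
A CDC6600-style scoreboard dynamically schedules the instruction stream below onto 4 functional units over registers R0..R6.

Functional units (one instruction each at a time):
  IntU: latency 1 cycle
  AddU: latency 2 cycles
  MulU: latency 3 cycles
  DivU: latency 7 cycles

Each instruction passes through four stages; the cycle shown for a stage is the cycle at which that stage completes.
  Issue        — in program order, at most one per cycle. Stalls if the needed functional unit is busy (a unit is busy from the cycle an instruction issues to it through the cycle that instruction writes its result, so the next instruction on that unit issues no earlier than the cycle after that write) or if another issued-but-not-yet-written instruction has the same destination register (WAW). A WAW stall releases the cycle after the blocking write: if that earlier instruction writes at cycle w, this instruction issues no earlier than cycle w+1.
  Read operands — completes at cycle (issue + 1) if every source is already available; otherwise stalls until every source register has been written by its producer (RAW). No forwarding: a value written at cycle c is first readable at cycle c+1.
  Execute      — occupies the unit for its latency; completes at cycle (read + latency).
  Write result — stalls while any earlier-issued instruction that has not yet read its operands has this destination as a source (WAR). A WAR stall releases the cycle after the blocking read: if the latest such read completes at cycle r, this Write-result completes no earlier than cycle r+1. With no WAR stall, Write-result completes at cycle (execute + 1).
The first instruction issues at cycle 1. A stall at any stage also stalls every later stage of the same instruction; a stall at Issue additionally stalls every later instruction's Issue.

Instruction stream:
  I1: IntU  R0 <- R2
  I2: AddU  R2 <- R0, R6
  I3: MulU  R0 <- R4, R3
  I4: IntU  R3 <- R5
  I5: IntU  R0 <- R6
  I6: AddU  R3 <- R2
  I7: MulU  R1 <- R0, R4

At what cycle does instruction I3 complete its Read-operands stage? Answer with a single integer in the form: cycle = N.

cycle = 6

t=1  I1 dispatched to IntU
t=2  I1 operands ready · I2 dispatched to AddU
t=3  I1 complete
t=4  R0←I1
t=5  I2 operands ready · I3 dispatched to MulU
t=6  I3 operands ready · I4 dispatched to IntU
t=7  I2 complete · I4 operands ready
t=8  R2←I2 · I4 complete
t=9  I3 complete · R3←I4
t=10  R0←I3
t=11  I5 dispatched to IntU
t=12  I5 operands ready · I6 dispatched to AddU
t=13  I5 complete · I6 operands ready · I7 dispatched to MulU
t=14  R0←I5
t=15  I6 complete · I7 operands ready
t=16  R3←I6
t=18  I7 complete
t=19  R1←I7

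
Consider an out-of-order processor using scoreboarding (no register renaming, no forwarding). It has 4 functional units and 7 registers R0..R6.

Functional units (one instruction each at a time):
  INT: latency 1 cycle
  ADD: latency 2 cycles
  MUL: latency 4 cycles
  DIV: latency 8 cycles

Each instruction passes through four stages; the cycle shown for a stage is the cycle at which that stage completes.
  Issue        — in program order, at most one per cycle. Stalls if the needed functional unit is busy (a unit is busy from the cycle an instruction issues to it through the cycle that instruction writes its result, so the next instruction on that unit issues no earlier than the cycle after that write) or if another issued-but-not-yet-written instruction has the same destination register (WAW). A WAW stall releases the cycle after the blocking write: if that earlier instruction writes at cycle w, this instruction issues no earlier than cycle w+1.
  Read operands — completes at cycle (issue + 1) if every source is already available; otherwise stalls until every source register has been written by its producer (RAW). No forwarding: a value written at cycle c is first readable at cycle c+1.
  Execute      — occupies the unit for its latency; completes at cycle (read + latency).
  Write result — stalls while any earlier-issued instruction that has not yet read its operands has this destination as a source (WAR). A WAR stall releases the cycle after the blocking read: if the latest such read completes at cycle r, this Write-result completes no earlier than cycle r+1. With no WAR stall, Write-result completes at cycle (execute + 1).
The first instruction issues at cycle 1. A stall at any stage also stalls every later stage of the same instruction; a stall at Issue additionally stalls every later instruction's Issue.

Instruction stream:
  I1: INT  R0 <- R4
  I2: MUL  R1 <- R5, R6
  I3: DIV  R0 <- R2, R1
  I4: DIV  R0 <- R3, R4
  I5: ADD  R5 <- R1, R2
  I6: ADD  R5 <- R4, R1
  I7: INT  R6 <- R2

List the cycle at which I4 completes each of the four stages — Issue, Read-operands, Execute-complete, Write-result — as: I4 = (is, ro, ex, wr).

t=1  issue I1 (INT)
t=2  I1 read-ops | issue I2 (MUL)
t=3  I1 finished on INT | I2 read-ops
t=4  I1→R0
t=5  issue I3 (DIV)
t=7  I2 finished on MUL
t=8  I2→R1
t=9  I3 read-ops
t=17  I3 finished on DIV
t=18  I3→R0
t=19  issue I4 (DIV)
t=20  I4 read-ops | issue I5 (ADD)
t=21  I5 read-ops
t=23  I5 finished on ADD
t=24  I5→R5
t=25  issue I6 (ADD)
t=26  I6 read-ops | issue I7 (INT)
t=27  I7 read-ops
t=28  I4 finished on DIV | I6 finished on ADD | I7 finished on INT
t=29  I4→R0 | I6→R5 | I7→R6

I4 = (19, 20, 28, 29)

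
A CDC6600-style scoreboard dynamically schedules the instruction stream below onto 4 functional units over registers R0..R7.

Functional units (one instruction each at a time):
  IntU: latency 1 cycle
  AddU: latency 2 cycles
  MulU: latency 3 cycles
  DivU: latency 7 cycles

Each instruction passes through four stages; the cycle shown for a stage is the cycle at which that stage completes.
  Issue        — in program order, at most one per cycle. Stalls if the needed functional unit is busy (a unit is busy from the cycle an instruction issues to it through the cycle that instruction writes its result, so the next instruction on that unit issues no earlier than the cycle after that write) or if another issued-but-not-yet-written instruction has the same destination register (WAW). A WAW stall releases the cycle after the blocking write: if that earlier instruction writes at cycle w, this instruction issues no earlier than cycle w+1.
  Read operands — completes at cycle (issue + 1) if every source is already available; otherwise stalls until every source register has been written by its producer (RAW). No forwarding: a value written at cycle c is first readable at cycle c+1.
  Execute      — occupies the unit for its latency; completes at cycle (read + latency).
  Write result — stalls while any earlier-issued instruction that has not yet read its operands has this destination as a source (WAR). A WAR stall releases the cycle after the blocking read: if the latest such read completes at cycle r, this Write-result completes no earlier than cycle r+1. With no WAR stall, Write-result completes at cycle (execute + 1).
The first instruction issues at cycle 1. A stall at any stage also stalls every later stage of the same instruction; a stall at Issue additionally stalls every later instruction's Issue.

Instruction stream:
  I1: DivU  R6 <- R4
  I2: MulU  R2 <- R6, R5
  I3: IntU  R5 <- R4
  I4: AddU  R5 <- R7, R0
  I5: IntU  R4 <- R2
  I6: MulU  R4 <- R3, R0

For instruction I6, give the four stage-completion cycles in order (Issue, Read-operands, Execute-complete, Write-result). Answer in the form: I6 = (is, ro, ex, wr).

I6 = (19, 20, 23, 24)

cycle 1: issue I1 (DivU)
cycle 2: I1 read-ops | issue I2 (MulU)
cycle 3: issue I3 (IntU)
cycle 4: I3 read-ops
cycle 5: I3 finished on IntU
cycle 9: I1 finished on DivU
cycle 10: I1→R6
cycle 11: I2 read-ops
cycle 12: I3→R5
cycle 13: issue I4 (AddU)
cycle 14: I2 finished on MulU | I4 read-ops | issue I5 (IntU)
cycle 15: I2→R2
cycle 16: I4 finished on AddU | I5 read-ops
cycle 17: I4→R5 | I5 finished on IntU
cycle 18: I5→R4
cycle 19: issue I6 (MulU)
cycle 20: I6 read-ops
cycle 23: I6 finished on MulU
cycle 24: I6→R4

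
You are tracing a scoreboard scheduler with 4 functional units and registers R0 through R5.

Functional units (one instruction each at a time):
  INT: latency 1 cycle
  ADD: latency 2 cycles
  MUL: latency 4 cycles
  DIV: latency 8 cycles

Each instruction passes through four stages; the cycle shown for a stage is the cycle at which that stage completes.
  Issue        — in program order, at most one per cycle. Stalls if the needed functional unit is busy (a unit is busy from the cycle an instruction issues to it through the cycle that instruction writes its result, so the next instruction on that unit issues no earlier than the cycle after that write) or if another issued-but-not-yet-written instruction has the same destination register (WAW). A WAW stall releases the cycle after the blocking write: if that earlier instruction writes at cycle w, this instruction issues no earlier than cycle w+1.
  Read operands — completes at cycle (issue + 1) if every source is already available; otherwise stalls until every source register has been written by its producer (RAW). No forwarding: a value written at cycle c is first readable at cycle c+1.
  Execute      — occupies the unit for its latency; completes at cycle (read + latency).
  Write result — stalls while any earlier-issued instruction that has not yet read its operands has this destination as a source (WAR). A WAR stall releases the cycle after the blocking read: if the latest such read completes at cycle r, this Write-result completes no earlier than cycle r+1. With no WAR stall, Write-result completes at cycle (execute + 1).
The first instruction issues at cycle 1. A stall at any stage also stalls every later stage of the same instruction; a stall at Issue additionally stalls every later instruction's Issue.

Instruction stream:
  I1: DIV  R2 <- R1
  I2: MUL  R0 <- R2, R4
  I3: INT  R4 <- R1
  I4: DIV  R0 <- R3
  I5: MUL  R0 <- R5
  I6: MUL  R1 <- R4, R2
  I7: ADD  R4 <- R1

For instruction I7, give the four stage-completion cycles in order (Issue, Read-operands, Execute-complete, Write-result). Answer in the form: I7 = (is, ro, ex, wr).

I1 -> (1, 2, 10, 11)
I2 -> (2, 12, 16, 17)  // RAW R2: wait I1 write@11
I3 -> (3, 4, 5, 13)  // WAR R4: wait I2 read@12
I4 -> (18, 19, 27, 28)  // WAW R0: wait I2 write@17
I5 -> (29, 30, 34, 35)  // WAW R0: wait I4 write@28
I6 -> (36, 37, 41, 42)  // struct: MUL busy until I5 writes@35
I7 -> (37, 43, 45, 46)  // RAW R1: wait I6 write@42

I7 = (37, 43, 45, 46)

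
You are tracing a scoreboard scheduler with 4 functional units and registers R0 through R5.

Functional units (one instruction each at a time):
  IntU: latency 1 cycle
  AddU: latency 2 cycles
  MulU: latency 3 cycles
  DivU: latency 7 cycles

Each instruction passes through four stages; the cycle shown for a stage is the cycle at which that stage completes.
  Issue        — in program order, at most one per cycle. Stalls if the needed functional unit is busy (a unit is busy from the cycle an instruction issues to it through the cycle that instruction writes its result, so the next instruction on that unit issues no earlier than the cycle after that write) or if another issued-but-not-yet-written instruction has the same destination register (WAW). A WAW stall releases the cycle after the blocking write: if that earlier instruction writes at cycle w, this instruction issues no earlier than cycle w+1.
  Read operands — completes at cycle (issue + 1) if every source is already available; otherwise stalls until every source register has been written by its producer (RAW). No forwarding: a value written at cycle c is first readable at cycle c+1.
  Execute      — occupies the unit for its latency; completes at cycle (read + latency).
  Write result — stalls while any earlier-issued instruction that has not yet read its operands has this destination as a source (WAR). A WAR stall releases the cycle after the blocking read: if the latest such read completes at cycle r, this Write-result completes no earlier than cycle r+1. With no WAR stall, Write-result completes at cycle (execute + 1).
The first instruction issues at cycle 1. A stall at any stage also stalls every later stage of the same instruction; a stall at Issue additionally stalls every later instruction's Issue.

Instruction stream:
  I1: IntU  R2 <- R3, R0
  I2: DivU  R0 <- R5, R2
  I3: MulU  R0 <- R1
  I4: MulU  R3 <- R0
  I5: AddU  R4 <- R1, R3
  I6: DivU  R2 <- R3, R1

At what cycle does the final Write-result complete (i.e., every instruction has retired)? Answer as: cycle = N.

c1: I1→IntU
c2: I1 RO; I2→DivU
c3: I1 EX
c4: I1 WR R2
c5: I2 RO
c12: I2 EX
c13: I2 WR R0
c14: I3→MulU
c15: I3 RO
c18: I3 EX
c19: I3 WR R0
c20: I4→MulU
c21: I4 RO; I5→AddU
c22: I6→DivU
c24: I4 EX
c25: I4 WR R3
c26: I5 RO; I6 RO
c28: I5 EX
c29: I5 WR R4
c33: I6 EX
c34: I6 WR R2

cycle = 34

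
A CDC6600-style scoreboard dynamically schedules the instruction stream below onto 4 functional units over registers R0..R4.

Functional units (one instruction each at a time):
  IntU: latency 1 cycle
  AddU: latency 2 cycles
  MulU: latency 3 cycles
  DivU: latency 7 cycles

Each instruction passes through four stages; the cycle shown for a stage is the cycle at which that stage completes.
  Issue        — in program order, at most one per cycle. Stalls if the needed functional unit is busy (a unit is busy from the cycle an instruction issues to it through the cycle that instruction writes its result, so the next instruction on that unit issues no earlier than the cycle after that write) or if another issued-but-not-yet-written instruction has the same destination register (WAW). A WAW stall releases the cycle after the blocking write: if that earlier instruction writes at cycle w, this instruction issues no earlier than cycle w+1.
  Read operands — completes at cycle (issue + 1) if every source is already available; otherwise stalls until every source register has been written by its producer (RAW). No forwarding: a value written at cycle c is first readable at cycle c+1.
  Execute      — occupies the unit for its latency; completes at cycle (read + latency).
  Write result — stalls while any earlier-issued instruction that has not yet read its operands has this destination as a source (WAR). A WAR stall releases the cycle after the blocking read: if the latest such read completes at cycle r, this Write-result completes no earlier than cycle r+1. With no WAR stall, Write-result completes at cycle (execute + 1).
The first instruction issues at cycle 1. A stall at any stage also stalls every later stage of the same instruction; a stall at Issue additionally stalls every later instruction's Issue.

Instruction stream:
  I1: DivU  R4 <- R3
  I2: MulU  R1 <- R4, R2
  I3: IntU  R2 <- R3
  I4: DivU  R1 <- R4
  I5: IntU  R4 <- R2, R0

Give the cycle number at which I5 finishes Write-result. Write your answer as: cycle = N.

cycle = 20

1) issue 1, read 2, done 9, write 10
2) issue 2, read 11, done 14, write 15  <RAW R4: wait I1 write@10>
3) issue 3, read 4, done 5, write 12  <WAR R2: wait I2 read@11>
4) issue 16, read 17, done 24, write 25  <WAW R1: wait I2 write@15>
5) issue 17, read 18, done 19, write 20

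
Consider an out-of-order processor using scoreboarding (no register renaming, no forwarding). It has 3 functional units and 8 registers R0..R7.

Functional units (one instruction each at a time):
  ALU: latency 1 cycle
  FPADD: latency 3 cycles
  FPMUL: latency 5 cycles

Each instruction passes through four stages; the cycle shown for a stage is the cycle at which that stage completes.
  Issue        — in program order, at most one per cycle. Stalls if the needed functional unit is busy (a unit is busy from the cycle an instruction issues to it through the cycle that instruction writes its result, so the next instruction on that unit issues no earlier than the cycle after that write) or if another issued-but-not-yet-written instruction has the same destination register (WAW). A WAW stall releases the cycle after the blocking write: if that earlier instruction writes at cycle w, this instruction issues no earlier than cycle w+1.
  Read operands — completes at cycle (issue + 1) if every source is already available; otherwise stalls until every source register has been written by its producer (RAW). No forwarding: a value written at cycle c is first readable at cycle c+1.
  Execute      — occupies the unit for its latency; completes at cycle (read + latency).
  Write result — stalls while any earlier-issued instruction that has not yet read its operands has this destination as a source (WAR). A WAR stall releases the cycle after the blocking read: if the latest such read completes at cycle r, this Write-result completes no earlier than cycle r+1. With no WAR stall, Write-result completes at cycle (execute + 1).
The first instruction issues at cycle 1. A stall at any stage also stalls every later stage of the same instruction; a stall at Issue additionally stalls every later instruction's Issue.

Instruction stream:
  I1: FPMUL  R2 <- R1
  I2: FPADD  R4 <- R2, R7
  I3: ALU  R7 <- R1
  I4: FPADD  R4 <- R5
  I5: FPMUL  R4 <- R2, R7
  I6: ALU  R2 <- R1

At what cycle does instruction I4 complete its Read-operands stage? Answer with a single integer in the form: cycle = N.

cycle = 15

1) issue 1, read 2, done 7, write 8
2) issue 2, read 9, done 12, write 13  <RAW R2: wait I1 write@8>
3) issue 3, read 4, done 5, write 10  <WAR R7: wait I2 read@9>
4) issue 14, read 15, done 18, write 19  <struct: FPADD busy until I2 writes@13>
5) issue 20, read 21, done 26, write 27  <WAW R4: wait I4 write@19>
6) issue 21, read 22, done 23, write 24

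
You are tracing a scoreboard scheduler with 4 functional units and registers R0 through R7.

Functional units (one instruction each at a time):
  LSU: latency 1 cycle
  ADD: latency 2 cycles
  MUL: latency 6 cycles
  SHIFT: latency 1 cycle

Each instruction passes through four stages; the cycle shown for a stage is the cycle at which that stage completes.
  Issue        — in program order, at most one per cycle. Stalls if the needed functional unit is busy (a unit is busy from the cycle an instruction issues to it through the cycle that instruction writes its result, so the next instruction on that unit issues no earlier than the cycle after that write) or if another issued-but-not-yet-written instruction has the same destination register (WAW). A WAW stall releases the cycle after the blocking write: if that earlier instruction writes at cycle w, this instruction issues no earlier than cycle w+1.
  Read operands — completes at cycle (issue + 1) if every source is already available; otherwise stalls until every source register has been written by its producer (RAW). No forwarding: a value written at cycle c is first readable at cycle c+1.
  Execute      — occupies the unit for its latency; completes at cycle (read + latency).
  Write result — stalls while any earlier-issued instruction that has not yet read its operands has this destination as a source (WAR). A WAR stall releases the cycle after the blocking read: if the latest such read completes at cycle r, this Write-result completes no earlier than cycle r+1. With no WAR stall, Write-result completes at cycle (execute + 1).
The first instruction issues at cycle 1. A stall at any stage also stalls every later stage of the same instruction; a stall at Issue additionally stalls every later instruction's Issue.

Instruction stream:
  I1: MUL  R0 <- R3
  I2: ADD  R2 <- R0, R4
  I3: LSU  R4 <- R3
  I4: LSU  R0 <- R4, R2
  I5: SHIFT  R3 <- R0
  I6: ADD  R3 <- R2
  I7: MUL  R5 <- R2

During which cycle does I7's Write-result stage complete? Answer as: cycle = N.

cycle = 29

c1: I1 dispatched to MUL
c2: I1 operands ready; I2 dispatched to ADD
c3: I3 dispatched to LSU
c4: I3 operands ready
c5: I3 complete
c8: I1 complete
c9: R0←I1
c10: I2 operands ready
c11: R4←I3
c12: I2 complete; I4 dispatched to LSU
c13: R2←I2; I5 dispatched to SHIFT
c14: I4 operands ready
c15: I4 complete
c16: R0←I4
c17: I5 operands ready
c18: I5 complete
c19: R3←I5
c20: I6 dispatched to ADD
c21: I6 operands ready; I7 dispatched to MUL
c22: I7 operands ready
c23: I6 complete
c24: R3←I6
c28: I7 complete
c29: R5←I7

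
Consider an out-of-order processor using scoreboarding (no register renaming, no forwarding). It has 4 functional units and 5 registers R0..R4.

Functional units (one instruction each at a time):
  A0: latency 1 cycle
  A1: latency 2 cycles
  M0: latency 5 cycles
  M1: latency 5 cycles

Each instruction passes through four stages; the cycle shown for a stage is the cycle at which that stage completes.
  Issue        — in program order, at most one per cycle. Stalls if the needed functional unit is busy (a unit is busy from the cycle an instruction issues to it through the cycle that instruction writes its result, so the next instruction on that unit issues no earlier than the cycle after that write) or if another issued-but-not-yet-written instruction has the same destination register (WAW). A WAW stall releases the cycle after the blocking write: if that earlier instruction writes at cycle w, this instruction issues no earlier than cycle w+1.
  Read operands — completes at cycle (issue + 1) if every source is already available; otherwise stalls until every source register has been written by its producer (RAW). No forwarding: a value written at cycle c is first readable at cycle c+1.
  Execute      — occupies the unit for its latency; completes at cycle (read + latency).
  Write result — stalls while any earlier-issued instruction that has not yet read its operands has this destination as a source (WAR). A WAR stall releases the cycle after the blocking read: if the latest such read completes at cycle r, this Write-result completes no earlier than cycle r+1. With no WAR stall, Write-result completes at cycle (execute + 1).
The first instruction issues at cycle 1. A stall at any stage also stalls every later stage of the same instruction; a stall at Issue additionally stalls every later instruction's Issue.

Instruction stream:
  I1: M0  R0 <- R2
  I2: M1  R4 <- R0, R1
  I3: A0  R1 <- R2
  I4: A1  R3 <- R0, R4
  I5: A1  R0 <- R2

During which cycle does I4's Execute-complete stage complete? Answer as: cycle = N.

cycle = 18

cycle 1: I1 dispatched to M0
cycle 2: I1 operands ready; I2 dispatched to M1
cycle 3: I3 dispatched to A0
cycle 4: I3 operands ready; I4 dispatched to A1
cycle 5: I3 complete
cycle 7: I1 complete
cycle 8: R0←I1
cycle 9: I2 operands ready
cycle 10: R1←I3
cycle 14: I2 complete
cycle 15: R4←I2
cycle 16: I4 operands ready
cycle 18: I4 complete
cycle 19: R3←I4
cycle 20: I5 dispatched to A1
cycle 21: I5 operands ready
cycle 23: I5 complete
cycle 24: R0←I5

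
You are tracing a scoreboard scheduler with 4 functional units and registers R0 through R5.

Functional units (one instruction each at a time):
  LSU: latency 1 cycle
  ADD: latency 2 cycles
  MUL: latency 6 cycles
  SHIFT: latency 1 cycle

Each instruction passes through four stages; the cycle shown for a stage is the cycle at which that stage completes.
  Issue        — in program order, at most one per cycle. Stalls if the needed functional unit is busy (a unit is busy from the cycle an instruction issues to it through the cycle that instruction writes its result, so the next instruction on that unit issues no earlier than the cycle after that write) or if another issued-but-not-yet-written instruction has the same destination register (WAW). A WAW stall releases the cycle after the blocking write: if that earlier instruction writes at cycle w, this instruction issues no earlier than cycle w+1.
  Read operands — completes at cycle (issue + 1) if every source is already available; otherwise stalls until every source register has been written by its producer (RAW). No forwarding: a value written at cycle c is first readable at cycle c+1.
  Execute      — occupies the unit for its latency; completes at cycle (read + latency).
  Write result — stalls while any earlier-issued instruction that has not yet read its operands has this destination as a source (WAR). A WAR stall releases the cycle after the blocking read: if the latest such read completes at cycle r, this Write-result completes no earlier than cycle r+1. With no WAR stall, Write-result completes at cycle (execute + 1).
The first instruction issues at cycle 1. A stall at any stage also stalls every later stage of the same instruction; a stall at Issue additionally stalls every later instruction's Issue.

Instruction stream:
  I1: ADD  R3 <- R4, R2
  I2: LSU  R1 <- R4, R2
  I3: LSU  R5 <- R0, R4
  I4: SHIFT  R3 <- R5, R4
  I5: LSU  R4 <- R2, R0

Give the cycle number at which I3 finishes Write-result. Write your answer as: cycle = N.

[1] I1→ADD
[2] I1 RO, I2→LSU
[3] I2 RO
[4] I1 EX, I2 EX
[5] I1 WR R3, I2 WR R1
[6] I3→LSU
[7] I3 RO, I4→SHIFT
[8] I3 EX
[9] I3 WR R5
[10] I4 RO, I5→LSU
[11] I4 EX, I5 RO
[12] I4 WR R3, I5 EX
[13] I5 WR R4

cycle = 9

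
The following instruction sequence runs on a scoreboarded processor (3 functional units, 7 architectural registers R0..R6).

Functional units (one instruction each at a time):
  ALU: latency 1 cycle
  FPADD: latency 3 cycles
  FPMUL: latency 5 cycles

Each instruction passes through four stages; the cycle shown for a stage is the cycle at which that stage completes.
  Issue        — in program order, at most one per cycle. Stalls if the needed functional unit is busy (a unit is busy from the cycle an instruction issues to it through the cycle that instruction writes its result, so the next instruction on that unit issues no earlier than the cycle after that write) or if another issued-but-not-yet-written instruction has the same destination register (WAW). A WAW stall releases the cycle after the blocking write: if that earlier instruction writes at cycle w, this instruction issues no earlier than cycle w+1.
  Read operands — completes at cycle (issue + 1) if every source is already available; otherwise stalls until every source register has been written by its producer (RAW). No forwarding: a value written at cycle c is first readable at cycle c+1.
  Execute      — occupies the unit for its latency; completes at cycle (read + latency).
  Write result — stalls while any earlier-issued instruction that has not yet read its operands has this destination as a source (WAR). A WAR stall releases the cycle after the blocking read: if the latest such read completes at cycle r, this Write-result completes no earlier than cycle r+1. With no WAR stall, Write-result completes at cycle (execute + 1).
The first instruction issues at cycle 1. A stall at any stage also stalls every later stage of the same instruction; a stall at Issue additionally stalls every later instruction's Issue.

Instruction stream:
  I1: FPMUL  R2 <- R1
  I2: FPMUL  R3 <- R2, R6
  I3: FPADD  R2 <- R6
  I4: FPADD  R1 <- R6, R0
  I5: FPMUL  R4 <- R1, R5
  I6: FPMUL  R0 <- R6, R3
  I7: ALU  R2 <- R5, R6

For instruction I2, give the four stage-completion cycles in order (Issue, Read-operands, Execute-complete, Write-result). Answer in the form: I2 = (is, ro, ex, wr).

I2 = (9, 10, 15, 16)

[I1] 1/2/7/8
[I2] 9/10/15/16  (struct: FPMUL busy until I1 writes@8)
[I3] 10/11/14/15
[I4] 16/17/20/21  (struct: FPADD busy until I3 writes@15)
[I5] 17/22/27/28  (RAW R1: wait I4 write@21)
[I6] 29/30/35/36  (struct: FPMUL busy until I5 writes@28)
[I7] 30/31/32/33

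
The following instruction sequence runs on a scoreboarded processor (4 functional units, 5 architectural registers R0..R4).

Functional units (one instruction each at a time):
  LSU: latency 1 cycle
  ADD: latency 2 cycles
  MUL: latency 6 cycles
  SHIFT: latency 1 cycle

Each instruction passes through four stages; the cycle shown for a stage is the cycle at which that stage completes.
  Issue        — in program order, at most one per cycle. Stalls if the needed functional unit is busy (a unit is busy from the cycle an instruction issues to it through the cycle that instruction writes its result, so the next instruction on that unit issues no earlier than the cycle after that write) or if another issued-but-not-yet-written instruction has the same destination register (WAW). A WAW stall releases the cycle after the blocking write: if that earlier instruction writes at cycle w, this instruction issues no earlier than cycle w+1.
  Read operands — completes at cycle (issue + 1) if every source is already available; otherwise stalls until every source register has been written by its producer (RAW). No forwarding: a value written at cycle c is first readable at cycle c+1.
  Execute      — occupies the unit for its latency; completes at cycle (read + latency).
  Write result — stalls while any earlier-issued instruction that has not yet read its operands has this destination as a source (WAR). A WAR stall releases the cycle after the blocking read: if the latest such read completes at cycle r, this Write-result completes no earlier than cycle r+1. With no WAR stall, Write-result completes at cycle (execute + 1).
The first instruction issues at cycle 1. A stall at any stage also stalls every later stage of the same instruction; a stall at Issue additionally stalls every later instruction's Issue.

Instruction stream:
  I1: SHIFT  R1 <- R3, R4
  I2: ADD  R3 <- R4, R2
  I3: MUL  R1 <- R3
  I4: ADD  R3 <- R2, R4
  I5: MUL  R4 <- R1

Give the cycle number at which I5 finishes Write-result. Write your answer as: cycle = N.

[I1] 1/2/3/4
[I2] 2/3/5/6
[I3] 5/7/13/14  (WAW R1: wait I1 write@4; RAW R3: wait I2 write@6)
[I4] 7/8/10/11  (struct: ADD busy until I2 writes@6)
[I5] 15/16/22/23  (struct: MUL busy until I3 writes@14)

cycle = 23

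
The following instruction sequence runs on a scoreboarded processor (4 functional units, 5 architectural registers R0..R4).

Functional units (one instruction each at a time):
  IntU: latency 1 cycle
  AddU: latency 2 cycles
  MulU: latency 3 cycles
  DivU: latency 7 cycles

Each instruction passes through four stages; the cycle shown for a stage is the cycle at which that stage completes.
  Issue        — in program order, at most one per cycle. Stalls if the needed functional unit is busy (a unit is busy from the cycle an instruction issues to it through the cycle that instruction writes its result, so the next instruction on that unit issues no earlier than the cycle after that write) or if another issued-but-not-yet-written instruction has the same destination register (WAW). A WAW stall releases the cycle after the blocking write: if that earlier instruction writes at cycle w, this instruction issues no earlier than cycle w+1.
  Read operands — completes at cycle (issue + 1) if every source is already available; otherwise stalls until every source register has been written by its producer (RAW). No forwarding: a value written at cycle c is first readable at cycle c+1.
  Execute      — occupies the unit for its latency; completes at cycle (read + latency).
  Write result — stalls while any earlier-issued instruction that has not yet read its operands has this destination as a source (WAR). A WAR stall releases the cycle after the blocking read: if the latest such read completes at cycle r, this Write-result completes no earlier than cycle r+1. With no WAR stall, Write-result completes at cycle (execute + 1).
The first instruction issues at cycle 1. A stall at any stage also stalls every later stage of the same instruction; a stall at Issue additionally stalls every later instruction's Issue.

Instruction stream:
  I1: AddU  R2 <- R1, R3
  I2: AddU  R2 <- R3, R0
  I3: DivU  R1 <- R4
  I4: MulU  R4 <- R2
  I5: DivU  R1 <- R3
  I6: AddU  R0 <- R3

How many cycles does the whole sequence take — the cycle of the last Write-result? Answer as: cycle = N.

cycle = 26

I1: IS=1 RO=2 EX=4 WR=5
I2: IS=6 RO=7 EX=9 WR=10  [struct: AddU busy until I1 writes@5]
I3: IS=7 RO=8 EX=15 WR=16
I4: IS=8 RO=11 EX=14 WR=15  [RAW R2: wait I2 write@10]
I5: IS=17 RO=18 EX=25 WR=26  [struct: DivU busy until I3 writes@16]
I6: IS=18 RO=19 EX=21 WR=22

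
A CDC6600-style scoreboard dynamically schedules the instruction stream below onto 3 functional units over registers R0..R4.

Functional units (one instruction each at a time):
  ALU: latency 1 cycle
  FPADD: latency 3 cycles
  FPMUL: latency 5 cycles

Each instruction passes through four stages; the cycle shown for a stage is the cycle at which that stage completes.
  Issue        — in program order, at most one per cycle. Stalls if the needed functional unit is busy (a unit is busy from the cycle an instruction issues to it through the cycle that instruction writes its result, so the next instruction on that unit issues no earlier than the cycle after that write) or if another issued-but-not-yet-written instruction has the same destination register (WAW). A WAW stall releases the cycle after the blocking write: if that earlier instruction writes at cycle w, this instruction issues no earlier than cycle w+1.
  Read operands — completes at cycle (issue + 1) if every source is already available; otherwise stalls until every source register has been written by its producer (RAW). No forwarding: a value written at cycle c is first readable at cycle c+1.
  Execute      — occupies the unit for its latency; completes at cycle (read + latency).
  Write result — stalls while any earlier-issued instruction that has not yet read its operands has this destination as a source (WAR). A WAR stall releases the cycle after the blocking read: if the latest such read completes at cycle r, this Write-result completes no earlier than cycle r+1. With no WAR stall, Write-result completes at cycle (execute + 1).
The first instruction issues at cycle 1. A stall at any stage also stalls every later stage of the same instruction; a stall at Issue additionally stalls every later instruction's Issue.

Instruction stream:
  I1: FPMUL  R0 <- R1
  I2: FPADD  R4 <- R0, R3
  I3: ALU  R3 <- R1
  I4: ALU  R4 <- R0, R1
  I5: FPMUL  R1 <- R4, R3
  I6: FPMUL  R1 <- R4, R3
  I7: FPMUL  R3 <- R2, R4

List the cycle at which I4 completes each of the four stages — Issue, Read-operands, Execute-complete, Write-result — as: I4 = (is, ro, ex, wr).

I4 = (14, 15, 16, 17)

  I1 | 1 | 2 | 7 | 8
  I2 | 2 | 9 | 12 | 13   RAW R0: wait I1 write@8
  I3 | 3 | 4 | 5 | 10   WAR R3: wait I2 read@9
  I4 | 14 | 15 | 16 | 17   WAW R4: wait I2 write@13
  I5 | 15 | 18 | 23 | 24   RAW R4: wait I4 write@17
  I6 | 25 | 26 | 31 | 32   struct: FPMUL busy until I5 writes@24
  I7 | 33 | 34 | 39 | 40   struct: FPMUL busy until I6 writes@32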